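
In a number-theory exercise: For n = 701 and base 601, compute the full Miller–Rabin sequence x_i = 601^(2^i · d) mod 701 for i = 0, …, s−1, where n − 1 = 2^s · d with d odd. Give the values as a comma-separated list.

n − 1 = 700 = 2^2 · 175, so s = 2 and d = 175.
x_0 = 601^175 mod 701 = 1.
x_1 = 1^2 mod 701 = 1.

1, 1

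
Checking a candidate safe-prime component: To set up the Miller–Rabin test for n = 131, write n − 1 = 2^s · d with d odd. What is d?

Halving: 130 → 65; 65 is odd.
So 130 = 2^1 · 65.

65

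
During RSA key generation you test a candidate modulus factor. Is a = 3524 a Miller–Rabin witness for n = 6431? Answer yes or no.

n − 1 = 6430 = 2^1 · 3215, so s = 1 and d = 3215.
Repeated squaring mod 6431: 3524^1 ≡ 3524, 3524^2 ≡ 315, 3524^4 ≡ 2760, 3524^8 ≡ 3296, 3524^16 ≡ 1657, 3524^32 ≡ 6043, 3524^64 ≡ 2631, 3524^128 ≡ 2405, 3524^256 ≡ 2556, 3524^512 ≡ 5671, 3524^1024 ≡ 5241, 3524^2048 ≡ 1280.
3215 = 2048 + 1024 + 128 + 8 + 4 + 2 + 1, so 3524^3215 ≡ 1280·5241·2405·3296·2760·315·3524 ≡ 2410 (mod 6431).
x_0 = 3524^3215 mod 6431 = 2410.
x_0 ∉ {1, 6430} and s = 1, so 3524 is a Miller–Rabin witness and 6431 is composite.

yes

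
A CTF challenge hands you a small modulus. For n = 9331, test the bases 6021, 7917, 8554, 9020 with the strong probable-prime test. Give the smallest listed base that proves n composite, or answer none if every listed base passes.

7917

n − 1 = 9330 = 2^1 · 4665, so s = 1 and d = 4665.
Base 6021: x_0 = 6021^4665 mod 9331 = 1. x_0 = 1, so 6021 is not a witness.
Base 7917: x_0 = 7917^4665 mod 9331 = 1673. x_0 ∉ {1, 9330} and s = 1, so 7917 is a Miller–Rabin witness and 9331 is composite.
Base 8554: x_0 = 8554^4665 mod 9331 = 3843. x_0 ∉ {1, 9330} and s = 1, so 8554 is a Miller–Rabin witness and 9331 is composite.
Base 9020: x_0 = 9020^4665 mod 9331 = 2913. x_0 ∉ {1, 9330} and s = 1, so 9020 is a Miller–Rabin witness and 9331 is composite.
The smallest witness among the given bases is 7917.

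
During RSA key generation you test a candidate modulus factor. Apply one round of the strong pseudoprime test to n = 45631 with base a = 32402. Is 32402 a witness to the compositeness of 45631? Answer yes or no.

n − 1 = 45630 = 2^1 · 22815, so s = 1 and d = 22815.
x_0 = 32402^22815 mod 45631 = 45630.
x_0 = 45630 ≡ −1, so 32402 is not a witness.

no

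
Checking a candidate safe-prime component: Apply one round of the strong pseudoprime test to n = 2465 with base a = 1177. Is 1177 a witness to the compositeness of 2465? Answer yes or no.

no

n − 1 = 2464 = 2^5 · 77, so s = 5 and d = 77.
Repeated squaring mod 2465: 1177^1 ≡ 1177, 1177^2 ≡ 2464, 1177^4 ≡ 1, 1177^8 ≡ 1, 1177^16 ≡ 1, 1177^32 ≡ 1, 1177^64 ≡ 1.
77 = 64 + 8 + 4 + 1, so 1177^77 ≡ 1·1·1·1177 ≡ 1177 (mod 2465).
x_0 = 1177^77 mod 2465 = 1177.
x_0 is neither 1 nor 2464, so continue squaring.
x_1 = 1177^2 mod 2465 = 2464.
x_1 ≡ −1, so 1177 is not a witness.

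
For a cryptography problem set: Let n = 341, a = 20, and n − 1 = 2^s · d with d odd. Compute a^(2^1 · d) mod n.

n − 1 = 340 = 2^2 · 85, so s = 2 and d = 85.
x_0 = 20^85 mod 341 = 67.
x_1 = 67^2 mod 341 = 56.

56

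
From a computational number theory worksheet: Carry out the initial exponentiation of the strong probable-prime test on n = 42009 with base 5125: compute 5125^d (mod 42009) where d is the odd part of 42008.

28027

n − 1 = 42008 = 2^3 · 5251, so s = 3 and d = 5251.
By repeated squaring, 5125^5251 ≡ 28027 (mod 42009).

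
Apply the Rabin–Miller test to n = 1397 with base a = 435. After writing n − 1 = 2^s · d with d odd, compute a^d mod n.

n − 1 = 1396 = 2^2 · 349, so s = 2 and d = 349.
435^349 mod 1397 = 343.

343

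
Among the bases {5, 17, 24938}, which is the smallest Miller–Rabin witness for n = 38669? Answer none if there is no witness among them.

none

n − 1 = 38668 = 2^2 · 9667, so s = 2 and d = 9667.
Base 5: x_0 = 5^9667 mod 38669 = 1. x_0 = 1, so 5 is not a witness.
Base 17: x_0 = 17^9667 mod 38669 = 29179. x_0 is neither 1 nor 38668, so continue squaring. x_1 = 29179^2 mod 38669 = 38668. x_1 ≡ −1, so 17 is not a witness.
Base 24938: x_0 = 24938^9667 mod 38669 = 29179. x_0 is neither 1 nor 38668, so continue squaring. x_1 = 29179^2 mod 38669 = 38668. x_1 ≡ −1, so 24938 is not a witness.
No listed base is a witness for 38669.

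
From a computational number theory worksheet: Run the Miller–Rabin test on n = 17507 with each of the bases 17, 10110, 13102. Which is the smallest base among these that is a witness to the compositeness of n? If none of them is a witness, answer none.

n − 1 = 17506 = 2^1 · 8753, so s = 1 and d = 8753.
Base 17: x_0 = 17^8753 mod 17507 = 14943. x_0 ∉ {1, 17506} and s = 1, so 17 is a Miller–Rabin witness and 17507 is composite.
Base 10110: x_0 = 10110^8753 mod 17507 = 12814. x_0 ∉ {1, 17506} and s = 1, so 10110 is a Miller–Rabin witness and 17507 is composite.
Base 13102: x_0 = 13102^8753 mod 17507 = 12946. x_0 ∉ {1, 17506} and s = 1, so 13102 is a Miller–Rabin witness and 17507 is composite.
The smallest witness among the given bases is 17.

17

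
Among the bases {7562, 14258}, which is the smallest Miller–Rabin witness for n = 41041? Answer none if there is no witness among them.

none

n − 1 = 41040 = 2^4 · 2565, so s = 4 and d = 2565.
Base 7562: x_0 = 7562^2565 mod 41041 = 1. x_0 = 1, so 7562 is not a witness.
Base 14258: x_0 = 14258^2565 mod 41041 = 41040. x_0 = 41040 ≡ −1, so 14258 is not a witness.
No listed base is a witness for 41041.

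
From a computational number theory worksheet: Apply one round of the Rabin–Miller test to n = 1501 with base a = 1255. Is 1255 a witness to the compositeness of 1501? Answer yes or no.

n − 1 = 1500 = 2^2 · 375, so s = 2 and d = 375.
x_0 = 1255^375 mod 1501 = 723.
x_0 is neither 1 nor 1500, so continue squaring.
x_1 = 723^2 mod 1501 = 381.
Reached i = s−1 = 1 without hitting −1: 1255 is a Miller–Rabin witness and 1501 is composite.

yes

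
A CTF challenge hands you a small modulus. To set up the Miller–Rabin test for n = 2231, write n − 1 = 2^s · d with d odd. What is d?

Halving: 2230 → 1115; 1115 is odd.
So 2230 = 2^1 · 1115.

1115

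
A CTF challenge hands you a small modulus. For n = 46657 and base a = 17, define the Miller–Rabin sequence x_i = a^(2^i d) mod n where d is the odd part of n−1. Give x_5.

n − 1 = 46656 = 2^6 · 729, so s = 6 and d = 729.
x_0 = 17^729 mod 46657 = 31641.
x_1 = 31641^2 mod 46657 = 33632.
x_2 = 33632^2 mod 46657 = 5773.
x_3 = 5773^2 mod 46657 = 14431.
x_4 = 14431^2 mod 46657 = 23570.
x_5 = 23570^2 mod 46657 = 1.

1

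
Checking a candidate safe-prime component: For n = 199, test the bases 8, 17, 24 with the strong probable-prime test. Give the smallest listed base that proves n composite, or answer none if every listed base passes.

none

n − 1 = 198 = 2^1 · 99, so s = 1 and d = 99.
Base 8: x_0 = 8^99 mod 199 = 1. x_0 = 1, so 8 is not a witness.
Base 17: x_0 = 17^99 mod 199 = 198. x_0 = 198 ≡ −1, so 17 is not a witness.
Base 24: x_0 = 24^99 mod 199 = 198. x_0 = 198 ≡ −1, so 24 is not a witness.
No listed base is a witness for 199.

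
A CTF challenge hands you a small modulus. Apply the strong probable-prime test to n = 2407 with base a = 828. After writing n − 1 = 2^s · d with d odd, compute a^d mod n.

2108

n − 1 = 2406 = 2^1 · 1203, so s = 1 and d = 1203.
By repeated squaring, 828^1203 ≡ 2108 (mod 2407).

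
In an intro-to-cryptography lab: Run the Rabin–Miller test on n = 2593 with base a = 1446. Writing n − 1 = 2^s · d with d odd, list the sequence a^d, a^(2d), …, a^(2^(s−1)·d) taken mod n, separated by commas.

387, 1968, 1675, 2592, 1

n − 1 = 2592 = 2^5 · 81, so s = 5 and d = 81.
x_0 = 1446^81 mod 2593 = 387.
x_1 = 387^2 mod 2593 = 1968.
x_2 = 1968^2 mod 2593 = 1675.
x_3 = 1675^2 mod 2593 = 2592.
x_4 = 2592^2 mod 2593 = 1.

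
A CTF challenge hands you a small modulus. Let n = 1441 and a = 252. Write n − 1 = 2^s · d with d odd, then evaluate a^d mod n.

505

n − 1 = 1440 = 2^5 · 45, so s = 5 and d = 45.
Repeated squaring mod 1441: 252^1 ≡ 252, 252^2 ≡ 100, 252^4 ≡ 1354, 252^8 ≡ 364, 252^16 ≡ 1365, 252^32 ≡ 12.
45 = 32 + 8 + 4 + 1, so 252^45 ≡ 12·364·1354·252 ≡ 505 (mod 1441).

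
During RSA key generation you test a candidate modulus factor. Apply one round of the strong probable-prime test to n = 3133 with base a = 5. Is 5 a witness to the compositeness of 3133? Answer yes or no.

n − 1 = 3132 = 2^2 · 783, so s = 2 and d = 783.
x_0 = 5^783 mod 3133 = 1321.
x_0 is neither 1 nor 3132, so continue squaring.
x_1 = 1321^2 mod 3133 = 3093.
Reached i = s−1 = 1 without hitting −1: 5 is a Miller–Rabin witness and 3133 is composite.

yes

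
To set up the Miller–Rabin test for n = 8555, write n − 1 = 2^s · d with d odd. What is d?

Halving: 8554 → 4277; 4277 is odd.
So 8554 = 2^1 · 4277.

4277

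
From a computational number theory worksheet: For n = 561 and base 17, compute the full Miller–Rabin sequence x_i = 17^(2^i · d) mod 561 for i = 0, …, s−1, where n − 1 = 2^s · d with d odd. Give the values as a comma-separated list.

527, 34, 34, 34

n − 1 = 560 = 2^4 · 35, so s = 4 and d = 35.
x_0 = 17^35 mod 561 = 527.
x_1 = 527^2 mod 561 = 34.
x_2 = 34^2 mod 561 = 34.
x_3 = 34^2 mod 561 = 34.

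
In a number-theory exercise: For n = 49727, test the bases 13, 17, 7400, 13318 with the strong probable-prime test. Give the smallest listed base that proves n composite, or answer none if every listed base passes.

none

n − 1 = 49726 = 2^1 · 24863, so s = 1 and d = 24863.
Base 13: x_0 = 13^24863 mod 49727 = 49726. x_0 = 49726 ≡ −1, so 13 is not a witness.
Base 17: x_0 = 17^24863 mod 49727 = 1. x_0 = 1, so 17 is not a witness.
Base 7400: x_0 = 7400^24863 mod 49727 = 1. x_0 = 1, so 7400 is not a witness.
Base 13318: x_0 = 13318^24863 mod 49727 = 1. x_0 = 1, so 13318 is not a witness.
No listed base is a witness for 49727.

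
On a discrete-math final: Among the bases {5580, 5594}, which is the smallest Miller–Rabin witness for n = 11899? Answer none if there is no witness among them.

n − 1 = 11898 = 2^1 · 5949, so s = 1 and d = 5949.
Base 5580: x_0 = 5580^5949 mod 11899 = 1. x_0 = 1, so 5580 is not a witness.
Base 5594: x_0 = 5594^5949 mod 11899 = 5667. x_0 ∉ {1, 11898} and s = 1, so 5594 is a Miller–Rabin witness and 11899 is composite.
The smallest witness among the given bases is 5594.

5594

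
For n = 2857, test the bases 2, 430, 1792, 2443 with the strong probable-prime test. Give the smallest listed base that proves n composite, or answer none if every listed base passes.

n − 1 = 2856 = 2^3 · 357, so s = 3 and d = 357.
Base 2: x_0 = 2^357 mod 2857 = 2856. x_0 = 2856 ≡ −1, so 2 is not a witness.
Base 430: x_0 = 430^357 mod 2857 = 896. x_0 is neither 1 nor 2856, so continue squaring. x_1 = 896^2 mod 2857 = 2856. x_1 ≡ −1, so 430 is not a witness.
Base 1792: x_0 = 1792^357 mod 2857 = 1961. x_0 is neither 1 nor 2856, so continue squaring. x_1 = 1961^2 mod 2857 = 2856. x_1 ≡ −1, so 1792 is not a witness.
Base 2443: x_0 = 2443^357 mod 2857 = 933. x_0 is neither 1 nor 2856, so continue squaring. x_1 = 933^2 mod 2857 = 1961. x_2 = 1961^2 mod 2857 = 2856. x_2 ≡ −1, so 2443 is not a witness.
No listed base is a witness for 2857.

none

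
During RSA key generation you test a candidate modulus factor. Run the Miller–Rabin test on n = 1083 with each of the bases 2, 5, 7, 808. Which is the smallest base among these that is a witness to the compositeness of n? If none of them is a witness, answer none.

2

n − 1 = 1082 = 2^1 · 541, so s = 1 and d = 541.
Base 2: x_0 = 2^541 mod 1083 = 173. x_0 ∉ {1, 1082} and s = 1, so 2 is a Miller–Rabin witness and 1083 is composite.
Base 5: x_0 = 5^541 mod 1083 = 632. x_0 ∉ {1, 1082} and s = 1, so 5 is a Miller–Rabin witness and 1083 is composite.
Base 7: x_0 = 7^541 mod 1083 = 976. x_0 ∉ {1, 1082} and s = 1, so 7 is a Miller–Rabin witness and 1083 is composite.
Base 808: x_0 = 808^541 mod 1083 = 637. x_0 ∉ {1, 1082} and s = 1, so 808 is a Miller–Rabin witness and 1083 is composite.
The smallest witness among the given bases is 2.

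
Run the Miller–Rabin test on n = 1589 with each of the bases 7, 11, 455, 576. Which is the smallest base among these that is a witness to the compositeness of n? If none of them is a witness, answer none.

7

n − 1 = 1588 = 2^2 · 397, so s = 2 and d = 397.
Base 7: x_0 = 7^397 mod 1589 = 1330. x_0 is neither 1 nor 1588, so continue squaring. x_1 = 1330^2 mod 1589 = 343. Reached i = s−1 = 1 without hitting −1: 7 is a Miller–Rabin witness and 1589 is composite.
Base 11: x_0 = 11^397 mod 1589 = 1348. x_0 is neither 1 nor 1588, so continue squaring. x_1 = 1348^2 mod 1589 = 877. Reached i = s−1 = 1 without hitting −1: 11 is a Miller–Rabin witness and 1589 is composite.
Base 455: x_0 = 455^397 mod 1589 = 455. x_0 is neither 1 nor 1588, so continue squaring. x_1 = 455^2 mod 1589 = 455. Reached i = s−1 = 1 without hitting −1: 455 is a Miller–Rabin witness and 1589 is composite.
Base 576: x_0 = 576^397 mod 1589 = 23. x_0 is neither 1 nor 1588, so continue squaring. x_1 = 23^2 mod 1589 = 529. Reached i = s−1 = 1 without hitting −1: 576 is a Miller–Rabin witness and 1589 is composite.
The smallest witness among the given bases is 7.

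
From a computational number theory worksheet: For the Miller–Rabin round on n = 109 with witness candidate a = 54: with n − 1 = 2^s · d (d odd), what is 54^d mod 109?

n − 1 = 108 = 2^2 · 27, so s = 2 and d = 27.
By repeated squaring, 54^27 ≡ 33 (mod 109).

33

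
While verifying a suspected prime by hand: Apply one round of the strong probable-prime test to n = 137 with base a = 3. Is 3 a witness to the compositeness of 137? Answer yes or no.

no

n − 1 = 136 = 2^3 · 17, so s = 3 and d = 17.
x_0 = 3^17 mod 137 = 127.
x_0 is neither 1 nor 136, so continue squaring.
x_1 = 127^2 mod 137 = 100.
x_2 = 100^2 mod 137 = 136.
x_2 ≡ −1, so 3 is not a witness.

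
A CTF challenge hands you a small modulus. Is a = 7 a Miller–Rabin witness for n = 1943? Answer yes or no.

n − 1 = 1942 = 2^1 · 971, so s = 1 and d = 971.
By repeated squaring, 7^971 ≡ 1234 (mod 1943).
x_0 = 7^971 mod 1943 = 1234.
x_0 ∉ {1, 1942} and s = 1, so 7 is a Miller–Rabin witness and 1943 is composite.

yes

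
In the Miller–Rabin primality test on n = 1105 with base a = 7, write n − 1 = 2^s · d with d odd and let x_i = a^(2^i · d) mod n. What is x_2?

n − 1 = 1104 = 2^4 · 69, so s = 4 and d = 69.
Repeated squaring mod 1105: 7^1 ≡ 7, 7^2 ≡ 49, 7^4 ≡ 191, 7^8 ≡ 16, 7^16 ≡ 256, 7^32 ≡ 341, 7^64 ≡ 256.
69 = 64 + 4 + 1, so 7^69 ≡ 256·191·7 ≡ 827 (mod 1105).
x_0 = 827.
x_1 = 827^2 mod 1105 = 1039.
x_2 = 1039^2 mod 1105 = 1041.

1041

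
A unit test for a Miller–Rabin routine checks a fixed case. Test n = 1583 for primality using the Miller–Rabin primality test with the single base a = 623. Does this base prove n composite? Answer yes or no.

n − 1 = 1582 = 2^1 · 791, so s = 1 and d = 791.
x_0 = 623^791 mod 1583 = 1.
x_0 = 1, so 623 is not a witness.

no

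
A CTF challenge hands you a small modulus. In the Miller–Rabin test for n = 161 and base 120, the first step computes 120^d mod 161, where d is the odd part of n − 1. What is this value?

43

n − 1 = 160 = 2^5 · 5, so s = 5 and d = 5.
120^5 mod 161 = 43.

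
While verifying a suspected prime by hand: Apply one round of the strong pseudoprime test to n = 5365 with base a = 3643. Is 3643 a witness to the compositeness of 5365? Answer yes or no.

yes

n − 1 = 5364 = 2^2 · 1341, so s = 2 and d = 1341.
Repeated squaring mod 5365: 3643^1 ≡ 3643, 3643^2 ≡ 3804, 3643^4 ≡ 1011, 3643^8 ≡ 2771, 3643^16 ≡ 1126, 3643^32 ≡ 1736, 3643^64 ≡ 3931, 3643^128 ≡ 1561, 3643^256 ≡ 1011, 3643^512 ≡ 2771, 3643^1024 ≡ 1126.
1341 = 1024 + 256 + 32 + 16 + 8 + 4 + 1, so 3643^1341 ≡ 1126·1011·1736·1126·2771·1011·3643 ≡ 4853 (mod 5365).
x_0 = 3643^1341 mod 5365 = 4853.
x_0 is neither 1 nor 5364, so continue squaring.
x_1 = 4853^2 mod 5365 = 4624.
Reached i = s−1 = 1 without hitting −1: 3643 is a Miller–Rabin witness and 5365 is composite.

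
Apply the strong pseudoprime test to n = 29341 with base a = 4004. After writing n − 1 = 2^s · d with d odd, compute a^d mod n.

12870

n − 1 = 29340 = 2^2 · 7335, so s = 2 and d = 7335.
4004^7335 mod 29341 = 12870.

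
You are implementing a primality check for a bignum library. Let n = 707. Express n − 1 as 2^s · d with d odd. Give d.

353

Halving: 706 → 353; 353 is odd.
So 706 = 2^1 · 353.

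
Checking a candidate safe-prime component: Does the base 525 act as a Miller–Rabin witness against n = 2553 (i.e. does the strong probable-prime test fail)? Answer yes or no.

n − 1 = 2552 = 2^3 · 319, so s = 3 and d = 319.
Repeated squaring mod 2553: 525^1 ≡ 525, 525^2 ≡ 2454, 525^4 ≡ 2142, 525^8 ≡ 423, 525^16 ≡ 219, 525^32 ≡ 2007, 525^64 ≡ 1968, 525^128 ≡ 123, 525^256 ≡ 2364.
319 = 256 + 32 + 16 + 8 + 4 + 2 + 1, so 525^319 ≡ 2364·2007·219·423·2142·2454·525 ≡ 2253 (mod 2553).
x_0 = 525^319 mod 2553 = 2253.
x_0 is neither 1 nor 2552, so continue squaring.
x_1 = 2253^2 mod 2553 = 645.
x_2 = 645^2 mod 2553 = 2439.
Reached i = s−1 = 2 without hitting −1: 525 is a Miller–Rabin witness and 2553 is composite.

yes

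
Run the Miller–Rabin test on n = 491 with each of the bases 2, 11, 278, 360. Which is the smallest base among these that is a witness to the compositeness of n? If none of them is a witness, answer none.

n − 1 = 490 = 2^1 · 245, so s = 1 and d = 245.
Base 2: x_0 = 2^245 mod 491 = 490. x_0 = 490 ≡ −1, so 2 is not a witness.
Base 11: x_0 = 11^245 mod 491 = 1. x_0 = 1, so 11 is not a witness.
Base 278: x_0 = 278^245 mod 491 = 490. x_0 = 490 ≡ −1, so 278 is not a witness.
Base 360: x_0 = 360^245 mod 491 = 490. x_0 = 490 ≡ −1, so 360 is not a witness.
No listed base is a witness for 491.

none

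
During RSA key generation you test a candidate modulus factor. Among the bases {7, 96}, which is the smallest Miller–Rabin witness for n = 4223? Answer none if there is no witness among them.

n − 1 = 4222 = 2^1 · 2111, so s = 1 and d = 2111.
Base 7: x_0 = 7^2111 mod 4223 = 19. x_0 ∉ {1, 4222} and s = 1, so 7 is a Miller–Rabin witness and 4223 is composite.
Base 96: x_0 = 96^2111 mod 4223 = 290. x_0 ∉ {1, 4222} and s = 1, so 96 is a Miller–Rabin witness and 4223 is composite.
The smallest witness among the given bases is 7.

7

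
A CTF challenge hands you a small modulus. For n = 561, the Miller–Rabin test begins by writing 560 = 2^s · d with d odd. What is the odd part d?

Halving: 560 → 280 → 140 → 70 → 35; 35 is odd.
So 560 = 2^4 · 35.

35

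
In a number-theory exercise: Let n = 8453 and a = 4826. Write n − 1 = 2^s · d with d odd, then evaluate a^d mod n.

8421

n − 1 = 8452 = 2^2 · 2113, so s = 2 and d = 2113.
4826^2113 mod 8453 = 8421.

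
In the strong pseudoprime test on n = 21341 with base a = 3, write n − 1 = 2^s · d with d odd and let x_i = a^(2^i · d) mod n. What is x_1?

21340

n − 1 = 21340 = 2^2 · 5335, so s = 2 and d = 5335.
x_0 = 3^5335 mod 21341 = 17102.
x_1 = 17102^2 mod 21341 = 21340.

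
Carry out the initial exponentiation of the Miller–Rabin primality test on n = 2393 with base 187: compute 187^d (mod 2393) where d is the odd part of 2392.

2335

n − 1 = 2392 = 2^3 · 299, so s = 3 and d = 299.
Repeated squaring mod 2393: 187^1 ≡ 187, 187^2 ≡ 1467, 187^4 ≡ 782, 187^8 ≡ 1309, 187^16 ≡ 93, 187^32 ≡ 1470, 187^64 ≡ 21, 187^128 ≡ 441, 187^256 ≡ 648.
299 = 256 + 32 + 8 + 2 + 1, so 187^299 ≡ 648·1470·1309·1467·187 ≡ 2335 (mod 2393).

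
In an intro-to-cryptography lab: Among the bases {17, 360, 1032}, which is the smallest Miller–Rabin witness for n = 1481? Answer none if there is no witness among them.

none

n − 1 = 1480 = 2^3 · 185, so s = 3 and d = 185.
Base 17: x_0 = 17^185 mod 1481 = 1480. x_0 = 1480 ≡ −1, so 17 is not a witness.
Base 360: x_0 = 360^185 mod 1481 = 1480. x_0 = 1480 ≡ −1, so 360 is not a witness.
Base 1032: x_0 = 1032^185 mod 1481 = 1480. x_0 = 1480 ≡ −1, so 1032 is not a witness.
No listed base is a witness for 1481.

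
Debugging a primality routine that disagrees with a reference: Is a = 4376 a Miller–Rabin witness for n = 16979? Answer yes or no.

no

n − 1 = 16978 = 2^1 · 8489, so s = 1 and d = 8489.
x_0 = 4376^8489 mod 16979 = 16978.
x_0 = 16978 ≡ −1, so 4376 is not a witness.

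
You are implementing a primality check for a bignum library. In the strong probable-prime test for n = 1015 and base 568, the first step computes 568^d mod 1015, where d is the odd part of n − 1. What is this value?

302

n − 1 = 1014 = 2^1 · 507, so s = 1 and d = 507.
Repeated squaring mod 1015: 568^1 ≡ 568, 568^2 ≡ 869, 568^4 ≡ 1, 568^8 ≡ 1, 568^16 ≡ 1, 568^32 ≡ 1, 568^64 ≡ 1, 568^128 ≡ 1, 568^256 ≡ 1.
507 = 256 + 128 + 64 + 32 + 16 + 8 + 2 + 1, so 568^507 ≡ 1·1·1·1·1·1·869·568 ≡ 302 (mod 1015).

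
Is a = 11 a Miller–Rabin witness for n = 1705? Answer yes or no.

yes

n − 1 = 1704 = 2^3 · 213, so s = 3 and d = 213.
Repeated squaring mod 1705: 11^1 ≡ 11, 11^2 ≡ 121, 11^4 ≡ 1001, 11^8 ≡ 1166, 11^16 ≡ 671, 11^32 ≡ 121, 11^64 ≡ 1001, 11^128 ≡ 1166.
213 = 128 + 64 + 16 + 4 + 1, so 11^213 ≡ 1166·1001·671·1001·11 ≡ 1331 (mod 1705).
x_0 = 11^213 mod 1705 = 1331.
x_0 is neither 1 nor 1704, so continue squaring.
x_1 = 1331^2 mod 1705 = 66.
x_2 = 66^2 mod 1705 = 946.
Reached i = s−1 = 2 without hitting −1: 11 is a Miller–Rabin witness and 1705 is composite.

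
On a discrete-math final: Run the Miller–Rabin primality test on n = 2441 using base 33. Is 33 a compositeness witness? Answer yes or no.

n − 1 = 2440 = 2^3 · 305, so s = 3 and d = 305.
Repeated squaring mod 2441: 33^1 ≡ 33, 33^2 ≡ 1089, 33^4 ≡ 2036, 33^8 ≡ 478, 33^16 ≡ 1471, 33^32 ≡ 1115, 33^64 ≡ 756, 33^128 ≡ 342, 33^256 ≡ 2237.
305 = 256 + 32 + 16 + 1, so 33^305 ≡ 2237·1115·1471·33 ≡ 1769 (mod 2441).
x_0 = 33^305 mod 2441 = 1769.
x_0 is neither 1 nor 2440, so continue squaring.
x_1 = 1769^2 mod 2441 = 2440.
x_1 ≡ −1, so 33 is not a witness.

no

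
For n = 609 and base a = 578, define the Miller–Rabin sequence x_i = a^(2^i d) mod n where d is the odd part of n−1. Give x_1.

n − 1 = 608 = 2^5 · 19, so s = 5 and d = 19.
x_0 = 578^19 mod 609 = 32.
x_1 = 32^2 mod 609 = 415.

415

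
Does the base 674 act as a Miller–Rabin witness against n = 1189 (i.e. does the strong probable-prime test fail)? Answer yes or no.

yes

n − 1 = 1188 = 2^2 · 297, so s = 2 and d = 297.
Repeated squaring mod 1189: 674^1 ≡ 674, 674^2 ≡ 78, 674^4 ≡ 139, 674^8 ≡ 297, 674^16 ≡ 223, 674^32 ≡ 980, 674^64 ≡ 877, 674^128 ≡ 1035, 674^256 ≡ 1125.
297 = 256 + 32 + 8 + 1, so 674^297 ≡ 1125·980·297·674 ≡ 488 (mod 1189).
x_0 = 674^297 mod 1189 = 488.
x_0 is neither 1 nor 1188, so continue squaring.
x_1 = 488^2 mod 1189 = 344.
Reached i = s−1 = 1 without hitting −1: 674 is a Miller–Rabin witness and 1189 is composite.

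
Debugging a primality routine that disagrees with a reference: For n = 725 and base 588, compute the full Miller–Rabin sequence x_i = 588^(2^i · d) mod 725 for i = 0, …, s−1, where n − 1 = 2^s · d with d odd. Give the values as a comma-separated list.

n − 1 = 724 = 2^2 · 181, so s = 2 and d = 181.
x_0 = 588^181 mod 725 = 163.
x_1 = 163^2 mod 725 = 469.

163, 469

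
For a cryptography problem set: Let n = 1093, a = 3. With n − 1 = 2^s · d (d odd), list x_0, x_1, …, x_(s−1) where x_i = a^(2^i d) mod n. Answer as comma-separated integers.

n − 1 = 1092 = 2^2 · 273, so s = 2 and d = 273.
x_0 = 3^273 mod 1093 = 1.
x_1 = 1^2 mod 1093 = 1.

1, 1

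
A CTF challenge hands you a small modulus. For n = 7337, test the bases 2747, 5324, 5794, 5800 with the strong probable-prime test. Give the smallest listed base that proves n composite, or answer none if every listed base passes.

n − 1 = 7336 = 2^3 · 917, so s = 3 and d = 917.
Base 2747: x_0 = 2747^917 mod 7337 = 1960. x_0 is neither 1 nor 7336, so continue squaring. x_1 = 1960^2 mod 7337 = 4349. x_2 = 4349^2 mod 7337 = 6352. Reached i = s−1 = 2 without hitting −1: 2747 is a Miller–Rabin witness and 7337 is composite.
Base 5324: x_0 = 5324^917 mod 7337 = 539. x_0 is neither 1 nor 7336, so continue squaring. x_1 = 539^2 mod 7337 = 4378. x_2 = 4378^2 mod 7337 = 2640. Reached i = s−1 = 2 without hitting −1: 5324 is a Miller–Rabin witness and 7337 is composite.
Base 5794: x_0 = 5794^917 mod 7337 = 4699. x_0 is neither 1 nor 7336, so continue squaring. x_1 = 4699^2 mod 7337 = 3568. x_2 = 3568^2 mod 7337 = 929. Reached i = s−1 = 2 without hitting −1: 5794 is a Miller–Rabin witness and 7337 is composite.
Base 5800: x_0 = 5800^917 mod 7337 = 3683. x_0 is neither 1 nor 7336, so continue squaring. x_1 = 3683^2 mod 7337 = 5713. x_2 = 5713^2 mod 7337 = 3393. Reached i = s−1 = 2 without hitting −1: 5800 is a Miller–Rabin witness and 7337 is composite.
The smallest witness among the given bases is 2747.

2747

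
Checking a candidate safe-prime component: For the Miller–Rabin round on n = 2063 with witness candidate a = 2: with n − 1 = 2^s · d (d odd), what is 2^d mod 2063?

1

n − 1 = 2062 = 2^1 · 1031, so s = 1 and d = 1031.
By repeated squaring, 2^1031 ≡ 1 (mod 2063).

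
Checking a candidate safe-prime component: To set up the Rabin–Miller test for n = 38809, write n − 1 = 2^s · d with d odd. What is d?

4851

Halving: 38808 → 19404 → 9702 → 4851; 4851 is odd.
So 38808 = 2^3 · 4851.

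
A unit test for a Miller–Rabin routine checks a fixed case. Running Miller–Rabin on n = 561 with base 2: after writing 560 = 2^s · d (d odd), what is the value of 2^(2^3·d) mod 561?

n − 1 = 560 = 2^4 · 35, so s = 4 and d = 35.
x_0 = 2^35 mod 561 = 263.
x_1 = 263^2 mod 561 = 166.
x_2 = 166^2 mod 561 = 67.
x_3 = 67^2 mod 561 = 1.

1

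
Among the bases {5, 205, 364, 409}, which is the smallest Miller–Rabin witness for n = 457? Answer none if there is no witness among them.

n − 1 = 456 = 2^3 · 57, so s = 3 and d = 57.
Base 5: x_0 = 5^57 mod 457 = 207. x_0 is neither 1 nor 456, so continue squaring. x_1 = 207^2 mod 457 = 348. x_2 = 348^2 mod 457 = 456. x_2 ≡ −1, so 5 is not a witness.
Base 205: x_0 = 205^57 mod 457 = 1. x_0 = 1, so 205 is not a witness.
Base 364: x_0 = 364^57 mod 457 = 207. x_0 is neither 1 nor 456, so continue squaring. x_1 = 207^2 mod 457 = 348. x_2 = 348^2 mod 457 = 456. x_2 ≡ −1, so 364 is not a witness.
Base 409: x_0 = 409^57 mod 457 = 109. x_0 is neither 1 nor 456, so continue squaring. x_1 = 109^2 mod 457 = 456. x_1 ≡ −1, so 409 is not a witness.
No listed base is a witness for 457.

none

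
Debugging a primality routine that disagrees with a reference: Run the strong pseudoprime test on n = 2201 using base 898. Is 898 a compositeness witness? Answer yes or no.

no

n − 1 = 2200 = 2^3 · 275, so s = 3 and d = 275.
By repeated squaring, 898^275 ≡ 2200 (mod 2201).
x_0 = 898^275 mod 2201 = 2200.
x_0 = 2200 ≡ −1, so 898 is not a witness.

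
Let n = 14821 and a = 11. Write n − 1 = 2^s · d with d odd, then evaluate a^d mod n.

n − 1 = 14820 = 2^2 · 3705, so s = 2 and d = 3705.
Repeated squaring mod 14821: 11^1 ≡ 11, 11^2 ≡ 121, 11^4 ≡ 14641, 11^8 ≡ 2758, 11^16 ≡ 3391, 11^32 ≡ 12606, 11^64 ≡ 474, 11^128 ≡ 2361, 11^256 ≡ 1625, 11^512 ≡ 2487, 11^1024 ≡ 4812, 11^2048 ≡ 4942.
3705 = 2048 + 1024 + 512 + 64 + 32 + 16 + 8 + 1, so 11^3705 ≡ 4942·4812·2487·474·12606·3391·2758·11 ≡ 14820 (mod 14821).

14820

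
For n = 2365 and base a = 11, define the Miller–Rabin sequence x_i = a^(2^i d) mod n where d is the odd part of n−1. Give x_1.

n − 1 = 2364 = 2^2 · 591, so s = 2 and d = 591.
Repeated squaring mod 2365: 11^1 ≡ 11, 11^2 ≡ 121, 11^4 ≡ 451, 11^8 ≡ 11, 11^16 ≡ 121, 11^32 ≡ 451, 11^64 ≡ 11, 11^128 ≡ 121, 11^256 ≡ 451, 11^512 ≡ 11.
591 = 512 + 64 + 8 + 4 + 2 + 1, so 11^591 ≡ 11·11·11·451·121·11 ≡ 1331 (mod 2365).
x_0 = 1331.
x_1 = 1331^2 mod 2365 = 176.

176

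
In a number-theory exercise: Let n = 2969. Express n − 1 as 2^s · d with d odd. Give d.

371

Halving: 2968 → 1484 → 742 → 371; 371 is odd.
So 2968 = 2^3 · 371.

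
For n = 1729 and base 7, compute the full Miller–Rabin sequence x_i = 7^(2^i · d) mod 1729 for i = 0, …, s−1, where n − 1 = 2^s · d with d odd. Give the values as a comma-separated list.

n − 1 = 1728 = 2^6 · 27, so s = 6 and d = 27.
x_0 = 7^27 mod 1729 = 343.
x_1 = 343^2 mod 1729 = 77.
x_2 = 77^2 mod 1729 = 742.
x_3 = 742^2 mod 1729 = 742.
x_4 = 742^2 mod 1729 = 742.
x_5 = 742^2 mod 1729 = 742.

343, 77, 742, 742, 742, 742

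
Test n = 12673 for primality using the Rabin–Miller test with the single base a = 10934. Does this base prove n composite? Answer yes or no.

n − 1 = 12672 = 2^7 · 99, so s = 7 and d = 99.
x_0 = 10934^99 mod 12673 = 1.
x_0 = 1, so 10934 is not a witness.

no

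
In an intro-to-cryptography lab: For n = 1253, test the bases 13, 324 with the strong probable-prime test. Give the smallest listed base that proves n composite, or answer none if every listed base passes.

n − 1 = 1252 = 2^2 · 313, so s = 2 and d = 313.
Base 13: x_0 = 13^313 mod 1253 = 888. x_0 is neither 1 nor 1252, so continue squaring. x_1 = 888^2 mod 1253 = 407. Reached i = s−1 = 1 without hitting −1: 13 is a Miller–Rabin witness and 1253 is composite.
Base 324: x_0 = 324^313 mod 1253 = 254. x_0 is neither 1 nor 1252, so continue squaring. x_1 = 254^2 mod 1253 = 613. Reached i = s−1 = 1 without hitting −1: 324 is a Miller–Rabin witness and 1253 is composite.
The smallest witness among the given bases is 13.

13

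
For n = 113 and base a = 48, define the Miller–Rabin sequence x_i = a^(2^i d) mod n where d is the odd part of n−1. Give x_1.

n − 1 = 112 = 2^4 · 7, so s = 4 and d = 7.
x_0 = 48^7 mod 113 = 40.
x_1 = 40^2 mod 113 = 18.

18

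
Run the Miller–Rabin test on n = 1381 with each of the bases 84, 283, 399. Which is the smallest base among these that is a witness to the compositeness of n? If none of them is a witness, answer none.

none

n − 1 = 1380 = 2^2 · 345, so s = 2 and d = 345.
Base 84: x_0 = 84^345 mod 1381 = 1380. x_0 = 1380 ≡ −1, so 84 is not a witness.
Base 283: x_0 = 283^345 mod 1381 = 1015. x_0 is neither 1 nor 1380, so continue squaring. x_1 = 1015^2 mod 1381 = 1380. x_1 ≡ −1, so 283 is not a witness.
Base 399: x_0 = 399^345 mod 1381 = 1015. x_0 is neither 1 nor 1380, so continue squaring. x_1 = 1015^2 mod 1381 = 1380. x_1 ≡ −1, so 399 is not a witness.
No listed base is a witness for 1381.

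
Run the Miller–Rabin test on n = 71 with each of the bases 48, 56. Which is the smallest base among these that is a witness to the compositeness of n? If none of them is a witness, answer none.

n − 1 = 70 = 2^1 · 35, so s = 1 and d = 35.
Base 48: x_0 = 48^35 mod 71 = 1. x_0 = 1, so 48 is not a witness.
Base 56: x_0 = 56^35 mod 71 = 70. x_0 = 70 ≡ −1, so 56 is not a witness.
No listed base is a witness for 71.

none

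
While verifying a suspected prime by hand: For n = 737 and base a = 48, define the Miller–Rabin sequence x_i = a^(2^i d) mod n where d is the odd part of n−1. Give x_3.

575

n − 1 = 736 = 2^5 · 23, so s = 5 and d = 23.
x_0 = 48^23 mod 737 = 570.
x_1 = 570^2 mod 737 = 620.
x_2 = 620^2 mod 737 = 423.
x_3 = 423^2 mod 737 = 575.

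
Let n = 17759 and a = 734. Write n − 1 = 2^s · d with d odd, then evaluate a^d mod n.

15119

n − 1 = 17758 = 2^1 · 8879, so s = 1 and d = 8879.
734^8879 mod 17759 = 15119.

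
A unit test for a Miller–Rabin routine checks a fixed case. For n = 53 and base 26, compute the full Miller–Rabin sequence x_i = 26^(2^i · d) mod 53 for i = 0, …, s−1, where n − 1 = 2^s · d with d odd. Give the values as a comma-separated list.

n − 1 = 52 = 2^2 · 13, so s = 2 and d = 13.
x_0 = 26^13 mod 53 = 30.
x_1 = 30^2 mod 53 = 52.

30, 52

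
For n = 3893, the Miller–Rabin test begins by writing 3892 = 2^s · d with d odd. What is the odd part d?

973

Halving: 3892 → 1946 → 973; 973 is odd.
So 3892 = 2^2 · 973.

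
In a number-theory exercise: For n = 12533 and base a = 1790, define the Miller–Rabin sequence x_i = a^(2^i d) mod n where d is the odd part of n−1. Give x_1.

12276

n − 1 = 12532 = 2^2 · 3133, so s = 2 and d = 3133.
x_0 = 1790^3133 mod 12533 = 6658.
x_1 = 6658^2 mod 12533 = 12276.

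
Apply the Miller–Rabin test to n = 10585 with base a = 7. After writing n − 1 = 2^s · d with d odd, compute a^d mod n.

n − 1 = 10584 = 2^3 · 1323, so s = 3 and d = 1323.
7^1323 mod 10585 = 5453.

5453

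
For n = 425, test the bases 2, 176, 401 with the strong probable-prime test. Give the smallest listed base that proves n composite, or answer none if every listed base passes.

n − 1 = 424 = 2^3 · 53, so s = 3 and d = 53.
Base 2: x_0 = 2^53 mod 425 = 117. x_0 is neither 1 nor 424, so continue squaring. x_1 = 117^2 mod 425 = 89. x_2 = 89^2 mod 425 = 271. Reached i = s−1 = 2 without hitting −1: 2 is a Miller–Rabin witness and 425 is composite.
Base 176: x_0 = 176^53 mod 425 = 126. x_0 is neither 1 nor 424, so continue squaring. x_1 = 126^2 mod 425 = 151. x_2 = 151^2 mod 425 = 276. Reached i = s−1 = 2 without hitting −1: 176 is a Miller–Rabin witness and 425 is composite.
Base 401: x_0 = 401^53 mod 425 = 176. x_0 is neither 1 nor 424, so continue squaring. x_1 = 176^2 mod 425 = 376. x_2 = 376^2 mod 425 = 276. Reached i = s−1 = 2 without hitting −1: 401 is a Miller–Rabin witness and 425 is composite.
The smallest witness among the given bases is 2.

2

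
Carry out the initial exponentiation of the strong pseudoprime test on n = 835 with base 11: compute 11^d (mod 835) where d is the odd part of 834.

121

n − 1 = 834 = 2^1 · 417, so s = 1 and d = 417.
Repeated squaring mod 835: 11^1 ≡ 11, 11^2 ≡ 121, 11^4 ≡ 446, 11^8 ≡ 186, 11^16 ≡ 361, 11^32 ≡ 61, 11^64 ≡ 381, 11^128 ≡ 706, 11^256 ≡ 776.
417 = 256 + 128 + 32 + 1, so 11^417 ≡ 776·706·61·11 ≡ 121 (mod 835).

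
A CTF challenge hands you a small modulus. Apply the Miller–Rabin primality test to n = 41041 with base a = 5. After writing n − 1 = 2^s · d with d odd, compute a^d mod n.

38303

n − 1 = 41040 = 2^4 · 2565, so s = 4 and d = 2565.
Repeated squaring mod 41041: 5^1 ≡ 5, 5^2 ≡ 25, 5^4 ≡ 625, 5^8 ≡ 21256, 5^16 ≡ 38208, 5^32 ≡ 22894, 5^64 ≡ 625, 5^128 ≡ 21256, 5^256 ≡ 38208, 5^512 ≡ 22894, 5^1024 ≡ 625, 5^2048 ≡ 21256.
2565 = 2048 + 512 + 4 + 1, so 5^2565 ≡ 21256·22894·625·5 ≡ 38303 (mod 41041).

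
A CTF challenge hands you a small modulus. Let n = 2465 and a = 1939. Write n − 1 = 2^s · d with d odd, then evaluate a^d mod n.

494

n − 1 = 2464 = 2^5 · 77, so s = 5 and d = 77.
Repeated squaring mod 2465: 1939^1 ≡ 1939, 1939^2 ≡ 596, 1939^4 ≡ 256, 1939^8 ≡ 1446, 1939^16 ≡ 596, 1939^32 ≡ 256, 1939^64 ≡ 1446.
77 = 64 + 8 + 4 + 1, so 1939^77 ≡ 1446·1446·256·1939 ≡ 494 (mod 2465).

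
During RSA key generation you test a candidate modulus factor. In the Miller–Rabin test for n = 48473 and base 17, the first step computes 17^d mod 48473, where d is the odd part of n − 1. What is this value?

n − 1 = 48472 = 2^3 · 6059, so s = 3 and d = 6059.
Repeated squaring mod 48473: 17^1 ≡ 17, 17^2 ≡ 289, 17^4 ≡ 35048, 17^8 ≡ 8011, 17^16 ≡ 46342, 17^32 ≡ 33172, 17^64 ≡ 44484, 17^128 ≡ 12977, 17^256 ≡ 7327, 17^512 ≡ 25318, 17^1024 ≡ 42645, 17^2048 ≡ 34484, 17^4096 ≡ 6620.
6059 = 4096 + 1024 + 512 + 256 + 128 + 32 + 8 + 2 + 1, so 17^6059 ≡ 6620·42645·25318·7327·12977·33172·8011·289·17 ≡ 7406 (mod 48473).

7406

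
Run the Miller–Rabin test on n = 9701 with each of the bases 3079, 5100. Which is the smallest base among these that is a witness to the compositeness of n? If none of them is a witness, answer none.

n − 1 = 9700 = 2^2 · 2425, so s = 2 and d = 2425.
Base 3079: x_0 = 3079^2425 mod 9701 = 1047. x_0 is neither 1 nor 9700, so continue squaring. x_1 = 1047^2 mod 9701 = 9697. Reached i = s−1 = 1 without hitting −1: 3079 is a Miller–Rabin witness and 9701 is composite.
Base 5100: x_0 = 5100^2425 mod 9701 = 6704. x_0 is neither 1 nor 9700, so continue squaring. x_1 = 6704^2 mod 9701 = 8584. Reached i = s−1 = 1 without hitting −1: 5100 is a Miller–Rabin witness and 9701 is composite.
The smallest witness among the given bases is 3079.

3079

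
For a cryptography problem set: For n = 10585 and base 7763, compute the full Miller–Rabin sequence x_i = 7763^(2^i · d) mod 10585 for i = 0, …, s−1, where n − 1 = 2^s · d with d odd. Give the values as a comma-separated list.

n − 1 = 10584 = 2^3 · 1323, so s = 3 and d = 1323.
x_0 = 7763^1323 mod 10585 = 10412.
x_1 = 10412^2 mod 10585 = 8759.
x_2 = 8759^2 mod 10585 = 1.

10412, 8759, 1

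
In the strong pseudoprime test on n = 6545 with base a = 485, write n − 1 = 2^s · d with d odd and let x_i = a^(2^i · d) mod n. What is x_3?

n − 1 = 6544 = 2^4 · 409, so s = 4 and d = 409.
x_0 = 485^409 mod 6545 = 485.
x_1 = 485^2 mod 6545 = 6150.
x_2 = 6150^2 mod 6545 = 5490.
x_3 = 5490^2 mod 6545 = 375.

375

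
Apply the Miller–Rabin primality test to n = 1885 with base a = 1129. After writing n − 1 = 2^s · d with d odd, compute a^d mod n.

n − 1 = 1884 = 2^2 · 471, so s = 2 and d = 471.
Repeated squaring mod 1885: 1129^1 ≡ 1129, 1129^2 ≡ 381, 1129^4 ≡ 16, 1129^8 ≡ 256, 1129^16 ≡ 1446, 1129^32 ≡ 451, 1129^64 ≡ 1706, 1129^128 ≡ 1881, 1129^256 ≡ 16.
471 = 256 + 128 + 64 + 16 + 4 + 2 + 1, so 1129^471 ≡ 16·1881·1706·1446·16·381·1129 ≡ 889 (mod 1885).

889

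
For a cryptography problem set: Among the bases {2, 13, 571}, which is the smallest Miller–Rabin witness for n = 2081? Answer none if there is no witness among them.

none

n − 1 = 2080 = 2^5 · 65, so s = 5 and d = 65.
Base 2: x_0 = 2^65 mod 2081 = 725. x_0 is neither 1 nor 2080, so continue squaring. x_1 = 725^2 mod 2081 = 1213. x_2 = 1213^2 mod 2081 = 102. x_3 = 102^2 mod 2081 = 2080. x_3 ≡ −1, so 2 is not a witness.
Base 13: x_0 = 13^65 mod 2081 = 966. x_0 is neither 1 nor 2080, so continue squaring. x_1 = 966^2 mod 2081 = 868. x_2 = 868^2 mod 2081 = 102. x_3 = 102^2 mod 2081 = 2080. x_3 ≡ −1, so 13 is not a witness.
Base 571: x_0 = 571^65 mod 2081 = 1213. x_0 is neither 1 nor 2080, so continue squaring. x_1 = 1213^2 mod 2081 = 102. x_2 = 102^2 mod 2081 = 2080. x_2 ≡ −1, so 571 is not a witness.
No listed base is a witness for 2081.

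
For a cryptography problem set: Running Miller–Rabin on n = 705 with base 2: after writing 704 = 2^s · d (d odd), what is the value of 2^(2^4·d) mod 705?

n − 1 = 704 = 2^6 · 11, so s = 6 and d = 11.
x_0 = 2^11 mod 705 = 638.
x_1 = 638^2 mod 705 = 259.
x_2 = 259^2 mod 705 = 106.
x_3 = 106^2 mod 705 = 661.
x_4 = 661^2 mod 705 = 526.

526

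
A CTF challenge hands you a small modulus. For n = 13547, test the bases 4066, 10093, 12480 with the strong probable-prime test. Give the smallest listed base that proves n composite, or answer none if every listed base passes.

n − 1 = 13546 = 2^1 · 6773, so s = 1 and d = 6773.
Base 4066: x_0 = 4066^6773 mod 13547 = 5605. x_0 ∉ {1, 13546} and s = 1, so 4066 is a Miller–Rabin witness and 13547 is composite.
Base 10093: x_0 = 10093^6773 mod 13547 = 7788. x_0 ∉ {1, 13546} and s = 1, so 10093 is a Miller–Rabin witness and 13547 is composite.
Base 12480: x_0 = 12480^6773 mod 13547 = 4564. x_0 ∉ {1, 13546} and s = 1, so 12480 is a Miller–Rabin witness and 13547 is composite.
The smallest witness among the given bases is 4066.

4066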